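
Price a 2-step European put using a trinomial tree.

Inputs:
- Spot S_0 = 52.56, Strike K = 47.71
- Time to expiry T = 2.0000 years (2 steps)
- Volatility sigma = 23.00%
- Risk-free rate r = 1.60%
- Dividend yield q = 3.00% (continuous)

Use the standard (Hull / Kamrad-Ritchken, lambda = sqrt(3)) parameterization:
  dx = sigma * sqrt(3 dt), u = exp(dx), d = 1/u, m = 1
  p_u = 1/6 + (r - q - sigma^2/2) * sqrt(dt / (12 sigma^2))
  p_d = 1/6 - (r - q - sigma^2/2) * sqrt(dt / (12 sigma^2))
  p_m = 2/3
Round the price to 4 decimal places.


dt = T/N = 1.000000; dx = sigma*sqrt(3*dt) = 0.398372
u = exp(dx) = 1.489398; d = 1/u = 0.671412
p_u = 0.115897, p_m = 0.666667, p_d = 0.217436
Discount per step: exp(-r*dt) = 0.984127
Stock lattice S(k, j) with j the centered position index:
  k=0: S(0,+0) = 52.5600
  k=1: S(1,-1) = 35.2894; S(1,+0) = 52.5600; S(1,+1) = 78.2827
  k=2: S(2,-2) = 23.6938; S(2,-1) = 35.2894; S(2,+0) = 52.5600; S(2,+1) = 78.2827; S(2,+2) = 116.5941
Terminal payoffs V(N, j) = max(K - S_T, 0):
  V(2,-2) = 24.016233; V(2,-1) = 12.420563; V(2,+0) = 0.000000; V(2,+1) = 0.000000; V(2,+2) = 0.000000
Backward induction: V(k, j) = exp(-r*dt) * [p_u * V(k+1, j+1) + p_m * V(k+1, j) + p_d * V(k+1, j-1)]
  V(1,-1) = exp(-r*dt) * [p_u*0.000000 + p_m*12.420563 + p_d*24.016233] = 13.288046
  V(1,+0) = exp(-r*dt) * [p_u*0.000000 + p_m*0.000000 + p_d*12.420563] = 2.657809
  V(1,+1) = exp(-r*dt) * [p_u*0.000000 + p_m*0.000000 + p_d*0.000000] = 0.000000
  V(0,+0) = exp(-r*dt) * [p_u*0.000000 + p_m*2.657809 + p_d*13.288046] = 4.587185

Answer: Price = V(0,0) = 4.5872


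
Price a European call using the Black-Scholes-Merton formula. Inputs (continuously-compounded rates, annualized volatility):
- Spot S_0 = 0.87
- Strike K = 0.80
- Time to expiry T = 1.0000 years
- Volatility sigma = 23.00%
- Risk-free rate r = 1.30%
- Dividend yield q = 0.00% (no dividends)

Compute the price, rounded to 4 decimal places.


Answer: Price = 0.1227

Derivation:
d1 = (ln(S/K) + (r - q + 0.5*sigma^2) * T) / (sigma * sqrt(T)) = 0.53622384
d2 = d1 - sigma * sqrt(T) = 0.30622384
exp(-rT) = 0.98708414; exp(-qT) = 1.00000000
C = S_0 * exp(-qT) * N(d1) - K * exp(-rT) * N(d2)
N(d1) = 0.70409807; N(d2) = 0.62028289
C = 0.8700 * 1.00000000 * 0.70409807 - 0.8000 * 0.98708414 * 0.62028289 = 0.1227


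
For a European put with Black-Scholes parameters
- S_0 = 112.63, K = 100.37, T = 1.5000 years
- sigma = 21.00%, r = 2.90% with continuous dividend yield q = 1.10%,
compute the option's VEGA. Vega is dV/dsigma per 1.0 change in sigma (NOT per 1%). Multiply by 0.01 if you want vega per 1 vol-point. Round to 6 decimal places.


Answer: Vega = 42.908673

Derivation:
d1 = 0.6816570394; d2 = 0.4244606164
phi(d1) = 0.3162359418; exp(-qT) = 0.9836353794; exp(-rT) = 0.9574325541
Vega = S * exp(-qT) * phi(d1) * sqrt(T) = 112.6300 * 0.9836353794 * 0.3162359418 * 1.2247448714 = 42.908673


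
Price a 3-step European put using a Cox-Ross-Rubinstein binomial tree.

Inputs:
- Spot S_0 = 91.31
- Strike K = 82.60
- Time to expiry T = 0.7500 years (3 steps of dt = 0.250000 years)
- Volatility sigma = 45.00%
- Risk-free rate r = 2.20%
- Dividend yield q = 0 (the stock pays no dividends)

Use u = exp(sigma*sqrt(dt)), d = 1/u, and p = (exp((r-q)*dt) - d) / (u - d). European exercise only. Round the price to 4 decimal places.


dt = T/N = 0.250000
u = exp(sigma*sqrt(dt)) = 1.252323; d = 1/u = 0.798516
p = (exp((r-q)*dt) - d) / (u - d) = 0.456139
Discount per step: exp(-r*dt) = 0.994515
Stock lattice S(k, i) with i counting down-moves:
  k=0: S(0,0) = 91.3100
  k=1: S(1,0) = 114.3496; S(1,1) = 72.9125
  k=2: S(2,0) = 143.2026; S(2,1) = 91.3100; S(2,2) = 58.2218
  k=3: S(3,0) = 179.3359; S(3,1) = 114.3496; S(3,2) = 72.9125; S(3,3) = 46.4911
Terminal payoffs V(N, i) = max(K - S_T, 0):
  V(3,0) = 0.000000; V(3,1) = 0.000000; V(3,2) = 9.687484; V(3,3) = 36.108927
Backward induction: V(k, i) = exp(-r*dt) * [p * V(k+1, i) + (1-p) * V(k+1, i+1)].
  V(2,0) = exp(-r*dt) * [p*0.000000 + (1-p)*0.000000] = 0.000000
  V(2,1) = exp(-r*dt) * [p*0.000000 + (1-p)*9.687484] = 5.239745
  V(2,2) = exp(-r*dt) * [p*9.687484 + (1-p)*36.108927] = 23.925121
  V(1,0) = exp(-r*dt) * [p*0.000000 + (1-p)*5.239745] = 2.834062
  V(1,1) = exp(-r*dt) * [p*5.239745 + (1-p)*23.925121] = 15.317510
  V(0,0) = exp(-r*dt) * [p*2.834062 + (1-p)*15.317510] = 9.570537

Answer: Price = V(0,0) = 9.5705


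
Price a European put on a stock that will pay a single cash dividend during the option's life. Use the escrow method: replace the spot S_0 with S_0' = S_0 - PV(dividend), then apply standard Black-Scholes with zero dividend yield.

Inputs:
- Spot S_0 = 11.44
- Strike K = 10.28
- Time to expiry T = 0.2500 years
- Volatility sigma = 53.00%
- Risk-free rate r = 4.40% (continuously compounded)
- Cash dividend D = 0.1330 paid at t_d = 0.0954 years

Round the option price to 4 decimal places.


Answer: Price = 0.6510

Derivation:
PV(D) = D * exp(-r * t_d) = 0.1330 * 0.99581120 = 0.13244289
S_0' = S_0 - PV(D) = 11.4400 - 0.13244289 = 11.30755711
d1 = (ln(S_0'/K) + (r + sigma^2/2)*T) / (sigma*sqrt(T)) = 0.53352269
d2 = d1 - sigma*sqrt(T) = 0.26852269
exp(-rT) = 0.98906028
N(-d1) = 0.29683590; N(-d2) = 0.39414851
P = K * exp(-rT) * N(-d2) - S_0' * N(-d1) = 10.2800 * 0.98906028 * 0.39414851 - 11.30755711 * 0.29683590 = 0.6510


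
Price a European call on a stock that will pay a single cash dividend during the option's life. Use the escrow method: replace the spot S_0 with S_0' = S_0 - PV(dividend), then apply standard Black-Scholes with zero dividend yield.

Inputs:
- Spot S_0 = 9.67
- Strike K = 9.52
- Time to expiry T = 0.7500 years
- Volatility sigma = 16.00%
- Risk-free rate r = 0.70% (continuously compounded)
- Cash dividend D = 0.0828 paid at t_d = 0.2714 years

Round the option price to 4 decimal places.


PV(D) = D * exp(-r * t_d) = 0.0828 * 0.99810200 = 0.08264285
S_0' = S_0 - PV(D) = 9.6700 - 0.08264285 = 9.58735715
d1 = (ln(S_0'/K) + (r + sigma^2/2)*T) / (sigma*sqrt(T)) = 0.15805266
d2 = d1 - sigma*sqrt(T) = 0.01948859
exp(-rT) = 0.99476376
N(d1) = 0.56279235; N(d2) = 0.50777433
C = S_0' * N(d1) - K * exp(-rT) * N(d2) = 9.58735715 * 0.56279235 - 9.5200 * 0.99476376 * 0.50777433 = 0.5870

Answer: Price = 0.5870


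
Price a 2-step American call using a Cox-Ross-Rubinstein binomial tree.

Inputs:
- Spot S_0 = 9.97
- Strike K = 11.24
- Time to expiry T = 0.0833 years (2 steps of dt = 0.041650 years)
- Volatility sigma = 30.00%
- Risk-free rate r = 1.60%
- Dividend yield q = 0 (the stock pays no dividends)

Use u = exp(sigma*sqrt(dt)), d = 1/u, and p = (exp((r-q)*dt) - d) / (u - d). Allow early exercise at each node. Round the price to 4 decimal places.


Answer: Price = V(0,0) = 0.0069

Derivation:
dt = T/N = 0.041650
u = exp(sigma*sqrt(dt)) = 1.063138; d = 1/u = 0.940612
p = (exp((r-q)*dt) - d) / (u - d) = 0.490139
Discount per step: exp(-r*dt) = 0.999334
Stock lattice S(k, i) with i counting down-moves:
  k=0: S(0,0) = 9.9700
  k=1: S(1,0) = 10.5995; S(1,1) = 9.3779
  k=2: S(2,0) = 11.2687; S(2,1) = 9.9700; S(2,2) = 8.8210
Terminal payoffs V(N, i) = max(S_T - K, 0):
  V(2,0) = 0.028718; V(2,1) = 0.000000; V(2,2) = 0.000000
Backward induction: V(k, i) = exp(-r*dt) * [p * V(k+1, i) + (1-p) * V(k+1, i+1)]; then take max(V_cont, immediate exercise) for American.
  V(1,0) = exp(-r*dt) * [p*0.028718 + (1-p)*0.000000] = 0.014066; exercise = 0.000000; V(1,0) = max -> 0.014066
  V(1,1) = exp(-r*dt) * [p*0.000000 + (1-p)*0.000000] = 0.000000; exercise = 0.000000; V(1,1) = max -> 0.000000
  V(0,0) = exp(-r*dt) * [p*0.014066 + (1-p)*0.000000] = 0.006890; exercise = 0.000000; V(0,0) = max -> 0.006890


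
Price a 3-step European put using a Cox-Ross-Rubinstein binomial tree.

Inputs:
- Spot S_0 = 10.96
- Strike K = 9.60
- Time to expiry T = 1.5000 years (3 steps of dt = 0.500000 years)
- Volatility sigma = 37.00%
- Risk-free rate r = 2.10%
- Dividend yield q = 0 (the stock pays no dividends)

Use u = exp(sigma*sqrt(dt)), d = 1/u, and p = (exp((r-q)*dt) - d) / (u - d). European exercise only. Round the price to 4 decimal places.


Answer: Price = V(0,0) = 1.1790

Derivation:
dt = T/N = 0.500000
u = exp(sigma*sqrt(dt)) = 1.299045; d = 1/u = 0.769796
p = (exp((r-q)*dt) - d) / (u - d) = 0.454907
Discount per step: exp(-r*dt) = 0.989555
Stock lattice S(k, i) with i counting down-moves:
  k=0: S(0,0) = 10.9600
  k=1: S(1,0) = 14.2375; S(1,1) = 8.4370
  k=2: S(2,0) = 18.4952; S(2,1) = 10.9600; S(2,2) = 6.4947
  k=3: S(3,0) = 24.0261; S(3,1) = 14.2375; S(3,2) = 8.4370; S(3,3) = 4.9996
Terminal payoffs V(N, i) = max(K - S_T, 0):
  V(3,0) = 0.000000; V(3,1) = 0.000000; V(3,2) = 1.163034; V(3,3) = 4.600371
Backward induction: V(k, i) = exp(-r*dt) * [p * V(k+1, i) + (1-p) * V(k+1, i+1)].
  V(2,0) = exp(-r*dt) * [p*0.000000 + (1-p)*0.000000] = 0.000000
  V(2,1) = exp(-r*dt) * [p*0.000000 + (1-p)*1.163034] = 0.627340
  V(2,2) = exp(-r*dt) * [p*1.163034 + (1-p)*4.600371] = 3.004983
  V(1,0) = exp(-r*dt) * [p*0.000000 + (1-p)*0.627340] = 0.338387
  V(1,1) = exp(-r*dt) * [p*0.627340 + (1-p)*3.004983] = 1.903286
  V(0,0) = exp(-r*dt) * [p*0.338387 + (1-p)*1.903286] = 1.178958


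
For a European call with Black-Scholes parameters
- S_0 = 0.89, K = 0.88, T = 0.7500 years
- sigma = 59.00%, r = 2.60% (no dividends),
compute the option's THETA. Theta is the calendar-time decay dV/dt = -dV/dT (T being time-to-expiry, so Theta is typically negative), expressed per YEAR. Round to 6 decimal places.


Answer: Theta = -0.124547

Derivation:
d1 = 0.3157559060; d2 = -0.1951990822
phi(d1) = 0.3795422228; exp(-qT) = 1.0000000000; exp(-rT) = 0.9806888952
Theta = -S*exp(-qT)*phi(d1)*sigma/(2*sqrt(T)) - r*K*exp(-rT)*N(d2) + q*S*exp(-qT)*N(d1)
N(d1) = 0.6239061055; N(d2) = 0.4226185488; sqrt(T) = 0.8660254038
Term 1 = -0.8900 * 1.0000000000 * 0.3795422228 * 0.5900 / (2 * 0.8660254038) = -0.1150645352
Term 2 = -0.0260 * 0.8800 * 0.9806888952 * 0.4226185488 = -0.0094827834
Term 3 = 0 (no dividend yield, q = 0)
Theta = -0.1150645352 + (-0.0094827834) + (0.0000000000) = -0.124547


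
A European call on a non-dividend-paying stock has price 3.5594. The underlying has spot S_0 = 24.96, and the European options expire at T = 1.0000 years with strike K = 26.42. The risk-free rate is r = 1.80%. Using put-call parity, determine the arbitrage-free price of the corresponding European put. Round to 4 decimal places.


Put-call parity: C - P = S_0 * exp(-qT) - K * exp(-rT).
S_0 * exp(-qT) = 24.9600 * 1.00000000 = 24.96000000
K * exp(-rT) = 26.4200 * 0.98216103 = 25.94869447
P = C - S*exp(-qT) + K*exp(-rT)
P = 3.5594 - 24.96000000 + 25.94869447 = 4.5481

Answer: Put price = 4.5481


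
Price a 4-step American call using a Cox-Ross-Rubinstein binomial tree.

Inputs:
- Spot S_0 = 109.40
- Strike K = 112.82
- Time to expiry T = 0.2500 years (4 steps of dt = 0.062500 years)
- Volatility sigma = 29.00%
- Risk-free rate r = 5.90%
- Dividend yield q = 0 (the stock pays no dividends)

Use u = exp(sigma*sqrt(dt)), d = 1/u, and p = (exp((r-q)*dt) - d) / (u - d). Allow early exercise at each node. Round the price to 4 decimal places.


dt = T/N = 0.062500
u = exp(sigma*sqrt(dt)) = 1.075193; d = 1/u = 0.930066
p = (exp((r-q)*dt) - d) / (u - d) = 0.507339
Discount per step: exp(-r*dt) = 0.996319
Stock lattice S(k, i) with i counting down-moves:
  k=0: S(0,0) = 109.4000
  k=1: S(1,0) = 117.6261; S(1,1) = 101.7492
  k=2: S(2,0) = 126.4707; S(2,1) = 109.4000; S(2,2) = 94.6334
  k=3: S(3,0) = 135.9804; S(3,1) = 117.6261; S(3,2) = 101.7492; S(3,3) = 88.0153
  k=4: S(4,0) = 146.2052; S(4,1) = 126.4707; S(4,2) = 109.4000; S(4,3) = 94.6334; S(4,4) = 81.8600
Terminal payoffs V(N, i) = max(S_T - K, 0):
  V(4,0) = 33.385167; V(4,1) = 13.650729; V(4,2) = 0.000000; V(4,3) = 0.000000; V(4,4) = 0.000000
Backward induction: V(k, i) = exp(-r*dt) * [p * V(k+1, i) + (1-p) * V(k+1, i+1)]; then take max(V_cont, immediate exercise) for American.
  V(3,0) = exp(-r*dt) * [p*33.385167 + (1-p)*13.650729] = 23.575676; exercise = 23.160418; V(3,0) = max -> 23.575676
  V(3,1) = exp(-r*dt) * [p*13.650729 + (1-p)*0.000000] = 6.900051; exercise = 4.806093; V(3,1) = max -> 6.900051
  V(3,2) = exp(-r*dt) * [p*0.000000 + (1-p)*0.000000] = 0.000000; exercise = 0.000000; V(3,2) = max -> 0.000000
  V(3,3) = exp(-r*dt) * [p*0.000000 + (1-p)*0.000000] = 0.000000; exercise = 0.000000; V(3,3) = max -> 0.000000
  V(2,0) = exp(-r*dt) * [p*23.575676 + (1-p)*6.900051] = 15.303703; exercise = 13.650729; V(2,0) = max -> 15.303703
  V(2,1) = exp(-r*dt) * [p*6.900051 + (1-p)*0.000000] = 3.487777; exercise = 0.000000; V(2,1) = max -> 3.487777
  V(2,2) = exp(-r*dt) * [p*0.000000 + (1-p)*0.000000] = 0.000000; exercise = 0.000000; V(2,2) = max -> 0.000000
  V(1,0) = exp(-r*dt) * [p*15.303703 + (1-p)*3.487777] = 9.447550; exercise = 4.806093; V(1,0) = max -> 9.447550
  V(1,1) = exp(-r*dt) * [p*3.487777 + (1-p)*0.000000] = 1.762971; exercise = 0.000000; V(1,1) = max -> 1.762971
  V(0,0) = exp(-r*dt) * [p*9.447550 + (1-p)*1.762971] = 5.640816; exercise = 0.000000; V(0,0) = max -> 5.640816

Answer: Price = V(0,0) = 5.6408


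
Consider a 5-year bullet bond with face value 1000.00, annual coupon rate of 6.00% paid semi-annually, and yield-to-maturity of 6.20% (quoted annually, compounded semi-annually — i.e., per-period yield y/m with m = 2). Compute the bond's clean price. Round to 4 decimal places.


Coupon per period c = face * coupon_rate / m = 30.000000
Periods per year m = 2; per-period yield y/m = 0.031000
Number of cashflows N = 10
Cashflows (t years, CF_t, discount factor 1/(1+y/m)^(m*t), PV):
  t = 0.5000: CF_t = 30.000000, DF = 0.969932, PV = 29.097963
  t = 1.0000: CF_t = 30.000000, DF = 0.940768, PV = 28.223049
  t = 1.5000: CF_t = 30.000000, DF = 0.912481, PV = 27.374441
  t = 2.0000: CF_t = 30.000000, DF = 0.885045, PV = 26.551349
  t = 2.5000: CF_t = 30.000000, DF = 0.858434, PV = 25.753006
  t = 3.0000: CF_t = 30.000000, DF = 0.832622, PV = 24.978667
  t = 3.5000: CF_t = 30.000000, DF = 0.807587, PV = 24.227611
  t = 4.0000: CF_t = 30.000000, DF = 0.783305, PV = 23.499138
  t = 4.5000: CF_t = 30.000000, DF = 0.759752, PV = 22.792568
  t = 5.0000: CF_t = 1030.000000, DF = 0.736908, PV = 759.015373
Price P = sum_t PV_t = 991.513165

Answer: Price = 991.5132


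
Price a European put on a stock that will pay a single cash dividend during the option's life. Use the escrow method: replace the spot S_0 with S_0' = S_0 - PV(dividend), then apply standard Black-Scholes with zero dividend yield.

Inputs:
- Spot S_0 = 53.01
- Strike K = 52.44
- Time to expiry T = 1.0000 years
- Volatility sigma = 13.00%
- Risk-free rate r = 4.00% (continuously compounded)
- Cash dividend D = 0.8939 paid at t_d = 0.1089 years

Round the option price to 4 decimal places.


Answer: Price = 1.8776

Derivation:
PV(D) = D * exp(-r * t_d) = 0.8939 * 0.99565347 = 0.89001464
S_0' = S_0 - PV(D) = 53.0100 - 0.89001464 = 52.11998536
d1 = (ln(S_0'/K) + (r + sigma^2/2)*T) / (sigma*sqrt(T)) = 0.32560625
d2 = d1 - sigma*sqrt(T) = 0.19560625
exp(-rT) = 0.96078944
N(-d1) = 0.37236114; N(-d2) = 0.42245918
P = K * exp(-rT) * N(-d2) - S_0' * N(-d1) = 52.4400 * 0.96078944 * 0.42245918 - 52.11998536 * 0.37236114 = 1.8776


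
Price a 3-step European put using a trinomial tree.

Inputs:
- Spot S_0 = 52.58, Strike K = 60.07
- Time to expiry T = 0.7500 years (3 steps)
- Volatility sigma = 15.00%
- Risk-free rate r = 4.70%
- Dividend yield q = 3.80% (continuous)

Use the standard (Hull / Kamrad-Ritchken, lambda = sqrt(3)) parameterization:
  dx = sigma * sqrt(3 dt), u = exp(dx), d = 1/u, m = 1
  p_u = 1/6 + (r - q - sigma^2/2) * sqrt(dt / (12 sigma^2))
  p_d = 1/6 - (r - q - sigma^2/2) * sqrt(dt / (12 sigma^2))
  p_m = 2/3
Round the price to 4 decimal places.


dt = T/N = 0.250000; dx = sigma*sqrt(3*dt) = 0.129904
u = exp(dx) = 1.138719; d = 1/u = 0.878180
p_u = 0.164502, p_m = 0.666667, p_d = 0.168832
Discount per step: exp(-r*dt) = 0.988319
Stock lattice S(k, j) with j the centered position index:
  k=0: S(0,+0) = 52.5800
  k=1: S(1,-1) = 46.1747; S(1,+0) = 52.5800; S(1,+1) = 59.8738
  k=2: S(2,-2) = 40.5497; S(2,-1) = 46.1747; S(2,+0) = 52.5800; S(2,+1) = 59.8738; S(2,+2) = 68.1795
  k=3: S(3,-3) = 35.6099; S(3,-2) = 40.5497; S(3,-1) = 46.1747; S(3,+0) = 52.5800; S(3,+1) = 59.8738; S(3,+2) = 68.1795; S(3,+3) = 77.6372
Terminal payoffs V(N, j) = max(K - S_T, 0):
  V(3,-3) = 24.460075; V(3,-2) = 19.520307; V(3,-1) = 13.895301; V(3,+0) = 7.490000; V(3,+1) = 0.196163; V(3,+2) = 0.000000; V(3,+3) = 0.000000
Backward induction: V(k, j) = exp(-r*dt) * [p_u * V(k+1, j+1) + p_m * V(k+1, j) + p_d * V(k+1, j-1)]
  V(2,-2) = exp(-r*dt) * [p_u*13.895301 + p_m*19.520307 + p_d*24.460075] = 19.202020
  V(2,-1) = exp(-r*dt) * [p_u*7.490000 + p_m*13.895301 + p_d*19.520307] = 13.630199
  V(2,+0) = exp(-r*dt) * [p_u*0.196163 + p_m*7.490000 + p_d*13.895301] = 7.285461
  V(2,+1) = exp(-r*dt) * [p_u*0.000000 + p_m*0.196163 + p_d*7.490000] = 1.379026
  V(2,+2) = exp(-r*dt) * [p_u*0.000000 + p_m*0.000000 + p_d*0.196163] = 0.032732
  V(1,-1) = exp(-r*dt) * [p_u*7.285461 + p_m*13.630199 + p_d*19.202020] = 13.369165
  V(1,+0) = exp(-r*dt) * [p_u*1.379026 + p_m*7.285461 + p_d*13.630199] = 7.298770
  V(1,+1) = exp(-r*dt) * [p_u*0.032732 + p_m*1.379026 + p_d*7.285461] = 2.129582
  V(0,+0) = exp(-r*dt) * [p_u*2.129582 + p_m*7.298770 + p_d*13.369165] = 7.386008

Answer: Price = V(0,0) = 7.3860


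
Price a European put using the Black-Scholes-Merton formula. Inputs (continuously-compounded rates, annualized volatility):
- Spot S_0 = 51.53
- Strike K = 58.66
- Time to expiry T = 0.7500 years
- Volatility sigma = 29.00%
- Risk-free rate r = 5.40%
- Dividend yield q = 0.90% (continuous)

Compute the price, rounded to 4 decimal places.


d1 = (ln(S/K) + (r - q + 0.5*sigma^2) * T) / (sigma * sqrt(T)) = -0.25605047
d2 = d1 - sigma * sqrt(T) = -0.50719784
exp(-rT) = 0.96030916; exp(-qT) = 0.99327273
P = K * exp(-rT) * N(-d2) - S_0 * exp(-qT) * N(-d1)
N(-d1) = 0.60104407; N(-d2) = 0.69399199
P = 58.6600 * 0.96030916 * 0.69399199 - 51.5300 * 0.99327273 * 0.60104407 = 8.3303

Answer: Price = 8.3303


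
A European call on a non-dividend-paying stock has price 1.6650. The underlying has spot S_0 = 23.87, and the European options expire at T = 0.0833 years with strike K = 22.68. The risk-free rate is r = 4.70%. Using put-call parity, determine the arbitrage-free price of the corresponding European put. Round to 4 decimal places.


Put-call parity: C - P = S_0 * exp(-qT) - K * exp(-rT).
S_0 * exp(-qT) = 23.8700 * 1.00000000 = 23.87000000
K * exp(-rT) = 22.6800 * 0.99609255 = 22.59137912
P = C - S*exp(-qT) + K*exp(-rT)
P = 1.6650 - 23.87000000 + 22.59137912 = 0.3864

Answer: Put price = 0.3864


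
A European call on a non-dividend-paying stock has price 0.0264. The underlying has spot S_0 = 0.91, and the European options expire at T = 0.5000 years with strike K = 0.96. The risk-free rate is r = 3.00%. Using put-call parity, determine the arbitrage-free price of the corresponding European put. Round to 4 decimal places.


Answer: Put price = 0.0621

Derivation:
Put-call parity: C - P = S_0 * exp(-qT) - K * exp(-rT).
S_0 * exp(-qT) = 0.9100 * 1.00000000 = 0.91000000
K * exp(-rT) = 0.9600 * 0.98511194 = 0.94570746
P = C - S*exp(-qT) + K*exp(-rT)
P = 0.0264 - 0.91000000 + 0.94570746 = 0.0621


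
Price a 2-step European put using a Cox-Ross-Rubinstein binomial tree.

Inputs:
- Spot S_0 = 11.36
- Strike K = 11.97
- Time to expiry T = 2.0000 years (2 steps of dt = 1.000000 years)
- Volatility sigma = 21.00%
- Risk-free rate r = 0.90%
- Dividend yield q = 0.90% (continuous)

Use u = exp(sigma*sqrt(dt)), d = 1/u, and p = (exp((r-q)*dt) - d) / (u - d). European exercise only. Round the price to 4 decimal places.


Answer: Price = V(0,0) = 1.6463

Derivation:
dt = T/N = 1.000000
u = exp(sigma*sqrt(dt)) = 1.233678; d = 1/u = 0.810584
p = (exp((r-q)*dt) - d) / (u - d) = 0.447692
Discount per step: exp(-r*dt) = 0.991040
Stock lattice S(k, i) with i counting down-moves:
  k=0: S(0,0) = 11.3600
  k=1: S(1,0) = 14.0146; S(1,1) = 9.2082
  k=2: S(2,0) = 17.2895; S(2,1) = 11.3600; S(2,2) = 7.4641
Terminal payoffs V(N, i) = max(K - S_T, 0):
  V(2,0) = 0.000000; V(2,1) = 0.610000; V(2,2) = 4.505948
Backward induction: V(k, i) = exp(-r*dt) * [p * V(k+1, i) + (1-p) * V(k+1, i+1)].
  V(1,0) = exp(-r*dt) * [p*0.000000 + (1-p)*0.610000] = 0.333889
  V(1,1) = exp(-r*dt) * [p*0.610000 + (1-p)*4.505948] = 2.737019
  V(0,0) = exp(-r*dt) * [p*0.333889 + (1-p)*2.737019] = 1.646273


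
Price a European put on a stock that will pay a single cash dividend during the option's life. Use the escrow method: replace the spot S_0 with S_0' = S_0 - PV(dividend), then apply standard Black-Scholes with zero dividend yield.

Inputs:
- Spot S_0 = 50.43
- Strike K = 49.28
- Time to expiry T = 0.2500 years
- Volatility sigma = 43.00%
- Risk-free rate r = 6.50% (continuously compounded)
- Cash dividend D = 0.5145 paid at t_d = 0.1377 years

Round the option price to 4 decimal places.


Answer: Price = 3.5335

Derivation:
PV(D) = D * exp(-r * t_d) = 0.5145 * 0.99108944 = 0.50991552
S_0' = S_0 - PV(D) = 50.4300 - 0.50991552 = 49.92008448
d1 = (ln(S_0'/K) + (r + sigma^2/2)*T) / (sigma*sqrt(T)) = 0.24310510
d2 = d1 - sigma*sqrt(T) = 0.02810510
exp(-rT) = 0.98388132
N(-d1) = 0.40396199; N(-d2) = 0.48878916
P = K * exp(-rT) * N(-d2) - S_0' * N(-d1) = 49.2800 * 0.98388132 * 0.48878916 - 49.92008448 * 0.40396199 = 3.5335


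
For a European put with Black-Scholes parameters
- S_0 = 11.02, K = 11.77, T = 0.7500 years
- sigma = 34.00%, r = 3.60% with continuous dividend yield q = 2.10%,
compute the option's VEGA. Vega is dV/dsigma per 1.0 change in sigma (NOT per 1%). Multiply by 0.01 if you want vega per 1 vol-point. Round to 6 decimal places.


d1 = -0.0381802329; d2 = -0.3326288702
phi(d1) = 0.3986516112; exp(-qT) = 0.9843733826; exp(-rT) = 0.9733612415
Vega = S * exp(-qT) * phi(d1) * sqrt(T) = 11.0200 * 0.9843733826 * 0.3986516112 * 0.8660254038 = 3.745119

Answer: Vega = 3.745119


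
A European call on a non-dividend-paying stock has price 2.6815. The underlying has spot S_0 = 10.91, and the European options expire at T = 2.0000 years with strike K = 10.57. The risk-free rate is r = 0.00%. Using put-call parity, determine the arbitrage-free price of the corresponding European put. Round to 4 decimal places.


Put-call parity: C - P = S_0 * exp(-qT) - K * exp(-rT).
S_0 * exp(-qT) = 10.9100 * 1.00000000 = 10.91000000
K * exp(-rT) = 10.5700 * 1.00000000 = 10.57000000
P = C - S*exp(-qT) + K*exp(-rT)
P = 2.6815 - 10.91000000 + 10.57000000 = 2.3415

Answer: Put price = 2.3415


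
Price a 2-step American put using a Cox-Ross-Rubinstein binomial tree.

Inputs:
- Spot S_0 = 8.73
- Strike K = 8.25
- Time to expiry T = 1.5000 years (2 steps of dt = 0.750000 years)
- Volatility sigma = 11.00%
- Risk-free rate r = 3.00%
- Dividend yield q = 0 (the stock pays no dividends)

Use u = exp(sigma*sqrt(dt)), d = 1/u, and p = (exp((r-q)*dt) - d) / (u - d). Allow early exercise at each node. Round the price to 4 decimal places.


Answer: Price = V(0,0) = 0.1618

Derivation:
dt = T/N = 0.750000
u = exp(sigma*sqrt(dt)) = 1.099948; d = 1/u = 0.909134
p = (exp((r-q)*dt) - d) / (u - d) = 0.595455
Discount per step: exp(-r*dt) = 0.977751
Stock lattice S(k, i) with i counting down-moves:
  k=0: S(0,0) = 8.7300
  k=1: S(1,0) = 9.6025; S(1,1) = 7.9367
  k=2: S(2,0) = 10.5623; S(2,1) = 8.7300; S(2,2) = 7.2156
Terminal payoffs V(N, i) = max(K - S_T, 0):
  V(2,0) = 0.000000; V(2,1) = 0.000000; V(2,2) = 1.034440
Backward induction: V(k, i) = exp(-r*dt) * [p * V(k+1, i) + (1-p) * V(k+1, i+1)]; then take max(V_cont, immediate exercise) for American.
  V(1,0) = exp(-r*dt) * [p*0.000000 + (1-p)*0.000000] = 0.000000; exercise = 0.000000; V(1,0) = max -> 0.000000
  V(1,1) = exp(-r*dt) * [p*0.000000 + (1-p)*1.034440] = 0.409167; exercise = 0.313260; V(1,1) = max -> 0.409167
  V(0,0) = exp(-r*dt) * [p*0.000000 + (1-p)*0.409167] = 0.161844; exercise = 0.000000; V(0,0) = max -> 0.161844


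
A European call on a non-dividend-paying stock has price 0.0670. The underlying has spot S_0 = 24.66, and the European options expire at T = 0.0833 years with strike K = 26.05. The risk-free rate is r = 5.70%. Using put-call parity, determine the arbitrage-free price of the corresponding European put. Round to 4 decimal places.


Answer: Put price = 1.3336

Derivation:
Put-call parity: C - P = S_0 * exp(-qT) - K * exp(-rT).
S_0 * exp(-qT) = 24.6600 * 1.00000000 = 24.66000000
K * exp(-rT) = 26.0500 * 0.99526315 = 25.92660517
P = C - S*exp(-qT) + K*exp(-rT)
P = 0.0670 - 24.66000000 + 25.92660517 = 1.3336


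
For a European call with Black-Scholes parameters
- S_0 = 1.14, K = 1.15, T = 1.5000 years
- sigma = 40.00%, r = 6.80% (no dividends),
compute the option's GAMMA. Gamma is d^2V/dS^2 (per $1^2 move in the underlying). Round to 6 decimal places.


Answer: Gamma = 0.649752

Derivation:
d1 = 0.4353280528; d2 = -0.0545698957
phi(d1) = 0.3628761128; exp(-qT) = 1.0000000000; exp(-rT) = 0.9030295517
Gamma = exp(-qT) * phi(d1) / (S * sigma * sqrt(T)) = 1.0000000000 * 0.3628761128 / (1.1400 * 0.4000 * 1.2247448714) = 0.649752


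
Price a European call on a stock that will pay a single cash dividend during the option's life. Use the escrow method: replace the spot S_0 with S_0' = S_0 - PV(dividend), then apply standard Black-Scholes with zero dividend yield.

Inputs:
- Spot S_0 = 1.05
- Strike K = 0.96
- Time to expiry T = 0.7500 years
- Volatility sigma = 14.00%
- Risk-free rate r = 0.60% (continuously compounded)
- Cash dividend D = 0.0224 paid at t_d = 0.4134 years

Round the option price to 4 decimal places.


PV(D) = D * exp(-r * t_d) = 0.0224 * 0.99752267 = 0.02234451
S_0' = S_0 - PV(D) = 1.0500 - 0.02234451 = 1.02765549
d1 = (ln(S_0'/K) + (r + sigma^2/2)*T) / (sigma*sqrt(T)) = 0.65943282
d2 = d1 - sigma*sqrt(T) = 0.53818927
exp(-rT) = 0.99551011
N(d1) = 0.74519107; N(d2) = 0.70477681
C = S_0' * N(d1) - K * exp(-rT) * N(d2) = 1.02765549 * 0.74519107 - 0.9600 * 0.99551011 * 0.70477681 = 0.0923

Answer: Price = 0.0923


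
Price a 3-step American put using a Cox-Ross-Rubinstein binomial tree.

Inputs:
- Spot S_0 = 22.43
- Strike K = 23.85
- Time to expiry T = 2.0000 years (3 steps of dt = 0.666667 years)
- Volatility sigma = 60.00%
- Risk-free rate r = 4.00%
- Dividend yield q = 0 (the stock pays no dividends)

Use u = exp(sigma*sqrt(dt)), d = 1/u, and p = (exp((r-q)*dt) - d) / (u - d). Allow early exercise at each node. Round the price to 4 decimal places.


Answer: Price = V(0,0) = 7.8262

Derivation:
dt = T/N = 0.666667
u = exp(sigma*sqrt(dt)) = 1.632150; d = 1/u = 0.612689
p = (exp((r-q)*dt) - d) / (u - d) = 0.406427
Discount per step: exp(-r*dt) = 0.973686
Stock lattice S(k, i) with i counting down-moves:
  k=0: S(0,0) = 22.4300
  k=1: S(1,0) = 36.6091; S(1,1) = 13.7426
  k=2: S(2,0) = 59.7516; S(2,1) = 22.4300; S(2,2) = 8.4199
  k=3: S(3,0) = 97.5235; S(3,1) = 36.6091; S(3,2) = 13.7426; S(3,3) = 5.1588
Terminal payoffs V(N, i) = max(K - S_T, 0):
  V(3,0) = 0.000000; V(3,1) = 0.000000; V(3,2) = 10.107388; V(3,3) = 18.691192
Backward induction: V(k, i) = exp(-r*dt) * [p * V(k+1, i) + (1-p) * V(k+1, i+1)]; then take max(V_cont, immediate exercise) for American.
  V(2,0) = exp(-r*dt) * [p*0.000000 + (1-p)*0.000000] = 0.000000; exercise = 0.000000; V(2,0) = max -> 0.000000
  V(2,1) = exp(-r*dt) * [p*0.000000 + (1-p)*10.107388] = 5.841600; exercise = 1.420000; V(2,1) = max -> 5.841600
  V(2,2) = exp(-r*dt) * [p*10.107388 + (1-p)*18.691192] = 14.802459; exercise = 15.430054; V(2,2) = max -> 15.430054
  V(1,0) = exp(-r*dt) * [p*0.000000 + (1-p)*5.841600] = 3.376173; exercise = 0.000000; V(1,0) = max -> 3.376173
  V(1,1) = exp(-r*dt) * [p*5.841600 + (1-p)*15.430054] = 11.229562; exercise = 10.107388; V(1,1) = max -> 11.229562
  V(0,0) = exp(-r*dt) * [p*3.376173 + (1-p)*11.229562] = 7.826225; exercise = 1.420000; V(0,0) = max -> 7.826225


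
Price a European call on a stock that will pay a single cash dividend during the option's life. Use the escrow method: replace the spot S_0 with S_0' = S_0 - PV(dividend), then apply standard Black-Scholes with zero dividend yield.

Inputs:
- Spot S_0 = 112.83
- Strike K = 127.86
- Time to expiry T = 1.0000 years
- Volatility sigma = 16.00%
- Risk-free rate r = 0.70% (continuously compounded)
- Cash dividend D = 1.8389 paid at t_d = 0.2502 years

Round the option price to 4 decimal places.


PV(D) = D * exp(-r * t_d) = 1.8389 * 0.99825013 = 1.83568217
S_0' = S_0 - PV(D) = 112.8300 - 1.83568217 = 110.99431783
d1 = (ln(S_0'/K) + (r + sigma^2/2)*T) / (sigma*sqrt(T)) = -0.76035566
d2 = d1 - sigma*sqrt(T) = -0.92035566
exp(-rT) = 0.99302444
N(d1) = 0.22352101; N(d2) = 0.17869346
C = S_0' * N(d1) - K * exp(-rT) * N(d2) = 110.99431783 * 0.22352101 - 127.8600 * 0.99302444 * 0.17869346 = 2.1212

Answer: Price = 2.1212


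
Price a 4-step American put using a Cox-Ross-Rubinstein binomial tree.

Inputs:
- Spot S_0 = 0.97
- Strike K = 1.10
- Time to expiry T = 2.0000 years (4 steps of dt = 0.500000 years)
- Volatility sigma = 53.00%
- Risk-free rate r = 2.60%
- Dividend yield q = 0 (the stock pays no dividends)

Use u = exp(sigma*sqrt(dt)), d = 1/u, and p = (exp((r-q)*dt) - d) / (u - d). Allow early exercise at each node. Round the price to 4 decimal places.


Answer: Price = V(0,0) = 0.3463

Derivation:
dt = T/N = 0.500000
u = exp(sigma*sqrt(dt)) = 1.454652; d = 1/u = 0.687450
p = (exp((r-q)*dt) - d) / (u - d) = 0.424445
Discount per step: exp(-r*dt) = 0.987084
Stock lattice S(k, i) with i counting down-moves:
  k=0: S(0,0) = 0.9700
  k=1: S(1,0) = 1.4110; S(1,1) = 0.6668
  k=2: S(2,0) = 2.0525; S(2,1) = 0.9700; S(2,2) = 0.4584
  k=3: S(3,0) = 2.9857; S(3,1) = 1.4110; S(3,2) = 0.6668; S(3,3) = 0.3151
  k=4: S(4,0) = 4.3432; S(4,1) = 2.0525; S(4,2) = 0.9700; S(4,3) = 0.4584; S(4,4) = 0.2166
Terminal payoffs V(N, i) = max(K - S_T, 0):
  V(4,0) = 0.000000; V(4,1) = 0.000000; V(4,2) = 0.130000; V(4,3) = 0.641591; V(4,4) = 0.883362
Backward induction: V(k, i) = exp(-r*dt) * [p * V(k+1, i) + (1-p) * V(k+1, i+1)]; then take max(V_cont, immediate exercise) for American.
  V(3,0) = exp(-r*dt) * [p*0.000000 + (1-p)*0.000000] = 0.000000; exercise = 0.000000; V(3,0) = max -> 0.000000
  V(3,1) = exp(-r*dt) * [p*0.000000 + (1-p)*0.130000] = 0.073856; exercise = 0.000000; V(3,1) = max -> 0.073856
  V(3,2) = exp(-r*dt) * [p*0.130000 + (1-p)*0.641591] = 0.418966; exercise = 0.433174; V(3,2) = max -> 0.433174
  V(3,3) = exp(-r*dt) * [p*0.641591 + (1-p)*0.883362] = 0.770659; exercise = 0.784867; V(3,3) = max -> 0.784867
  V(2,0) = exp(-r*dt) * [p*0.000000 + (1-p)*0.073856] = 0.041959; exercise = 0.000000; V(2,0) = max -> 0.041959
  V(2,1) = exp(-r*dt) * [p*0.073856 + (1-p)*0.433174] = 0.277038; exercise = 0.130000; V(2,1) = max -> 0.277038
  V(2,2) = exp(-r*dt) * [p*0.433174 + (1-p)*0.784867] = 0.627383; exercise = 0.641591; V(2,2) = max -> 0.641591
  V(1,0) = exp(-r*dt) * [p*0.041959 + (1-p)*0.277038] = 0.174970; exercise = 0.000000; V(1,0) = max -> 0.174970
  V(1,1) = exp(-r*dt) * [p*0.277038 + (1-p)*0.641591] = 0.480570; exercise = 0.433174; V(1,1) = max -> 0.480570
  V(0,0) = exp(-r*dt) * [p*0.174970 + (1-p)*0.480570] = 0.346328; exercise = 0.130000; V(0,0) = max -> 0.346328


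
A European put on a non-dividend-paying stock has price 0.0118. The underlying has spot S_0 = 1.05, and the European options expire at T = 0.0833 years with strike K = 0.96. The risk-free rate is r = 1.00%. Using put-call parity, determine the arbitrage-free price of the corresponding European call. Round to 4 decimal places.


Put-call parity: C - P = S_0 * exp(-qT) - K * exp(-rT).
S_0 * exp(-qT) = 1.0500 * 1.00000000 = 1.05000000
K * exp(-rT) = 0.9600 * 0.99916735 = 0.95920065
C = P + S*exp(-qT) - K*exp(-rT)
C = 0.0118 + 1.05000000 - 0.95920065 = 0.1026

Answer: Call price = 0.1026


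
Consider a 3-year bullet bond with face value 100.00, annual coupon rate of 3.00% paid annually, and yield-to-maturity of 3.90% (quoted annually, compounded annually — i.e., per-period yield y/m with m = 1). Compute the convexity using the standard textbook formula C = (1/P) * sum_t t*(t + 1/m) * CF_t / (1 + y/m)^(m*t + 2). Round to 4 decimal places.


Coupon per period c = face * coupon_rate / m = 3.000000
Periods per year m = 1; per-period yield y/m = 0.039000
Number of cashflows N = 3
Cashflows (t years, CF_t, discount factor 1/(1+y/m)^(m*t), PV):
  t = 1.0000: CF_t = 3.000000, DF = 0.962464, PV = 2.887392
  t = 2.0000: CF_t = 3.000000, DF = 0.926337, PV = 2.779010
  t = 3.0000: CF_t = 103.000000, DF = 0.891566, PV = 91.831268
Price P = sum_t PV_t = 97.497670
Convexity numerator sum_t t*(t + 1/m) * CF_t / (1+y/m)^(m*t + 2):
  t = 1.0000: term = 5.349394
  t = 2.0000: term = 15.445797
  t = 3.0000: term = 1020.800168
Convexity = (1/P) * sum = 1041.595359 / 97.497670 = 10.683285

Answer: Convexity = 10.6833


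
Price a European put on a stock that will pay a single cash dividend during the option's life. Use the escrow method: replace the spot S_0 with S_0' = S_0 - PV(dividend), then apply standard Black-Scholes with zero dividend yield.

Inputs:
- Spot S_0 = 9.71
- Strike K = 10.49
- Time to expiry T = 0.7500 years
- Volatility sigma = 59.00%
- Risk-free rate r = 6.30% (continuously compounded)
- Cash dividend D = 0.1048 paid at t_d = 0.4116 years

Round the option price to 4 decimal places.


PV(D) = D * exp(-r * t_d) = 0.1048 * 0.97440252 = 0.10211738
S_0' = S_0 - PV(D) = 9.7100 - 0.10211738 = 9.60788262
d1 = (ln(S_0'/K) + (r + sigma^2/2)*T) / (sigma*sqrt(T)) = 0.17604084
d2 = d1 - sigma*sqrt(T) = -0.33491415
exp(-rT) = 0.95384891
N(-d1) = 0.43013093; N(-d2) = 0.63115508
P = K * exp(-rT) * N(-d2) - S_0' * N(-d1) = 10.4900 * 0.95384891 * 0.63115508 - 9.60788262 * 0.43013093 = 2.1826

Answer: Price = 2.1826


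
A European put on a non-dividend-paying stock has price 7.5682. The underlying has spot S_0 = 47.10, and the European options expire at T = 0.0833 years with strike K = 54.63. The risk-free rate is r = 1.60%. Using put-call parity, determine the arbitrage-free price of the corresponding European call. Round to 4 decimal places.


Put-call parity: C - P = S_0 * exp(-qT) - K * exp(-rT).
S_0 * exp(-qT) = 47.1000 * 1.00000000 = 47.10000000
K * exp(-rT) = 54.6300 * 0.99866809 = 54.55723764
C = P + S*exp(-qT) - K*exp(-rT)
C = 7.5682 + 47.10000000 - 54.55723764 = 0.1110

Answer: Call price = 0.1110


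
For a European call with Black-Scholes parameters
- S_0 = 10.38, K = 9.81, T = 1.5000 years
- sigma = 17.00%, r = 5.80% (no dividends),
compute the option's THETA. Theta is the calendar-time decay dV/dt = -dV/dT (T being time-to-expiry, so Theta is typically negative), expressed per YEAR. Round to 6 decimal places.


Answer: Theta = -0.585735

Derivation:
d1 = 0.7932197243; d2 = 0.5850130961
phi(d1) = 0.2912604780; exp(-qT) = 1.0000000000; exp(-rT) = 0.9166770956
Theta = -S*exp(-qT)*phi(d1)*sigma/(2*sqrt(T)) - r*K*exp(-rT)*N(d2) + q*S*exp(-qT)*N(d1)
N(d1) = 0.7861750912; N(d2) = 0.7207305445; sqrt(T) = 1.2247448714
Term 1 = -10.3800 * 1.0000000000 * 0.2912604780 * 0.1700 / (2 * 1.2247448714) = -0.2098225726
Term 2 = -0.0580 * 9.8100 * 0.9166770956 * 0.7207305445 = -0.3759121032
Term 3 = 0 (no dividend yield, q = 0)
Theta = -0.2098225726 + (-0.3759121032) + (0.0000000000) = -0.585735


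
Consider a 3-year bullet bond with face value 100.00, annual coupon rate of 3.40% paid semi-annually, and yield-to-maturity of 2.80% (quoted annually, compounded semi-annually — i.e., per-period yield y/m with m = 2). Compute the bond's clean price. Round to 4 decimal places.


Coupon per period c = face * coupon_rate / m = 1.700000
Periods per year m = 2; per-period yield y/m = 0.014000
Number of cashflows N = 6
Cashflows (t years, CF_t, discount factor 1/(1+y/m)^(m*t), PV):
  t = 0.5000: CF_t = 1.700000, DF = 0.986193, PV = 1.676529
  t = 1.0000: CF_t = 1.700000, DF = 0.972577, PV = 1.653381
  t = 1.5000: CF_t = 1.700000, DF = 0.959149, PV = 1.630554
  t = 2.0000: CF_t = 1.700000, DF = 0.945906, PV = 1.608041
  t = 2.5000: CF_t = 1.700000, DF = 0.932847, PV = 1.585839
  t = 3.0000: CF_t = 101.700000, DF = 0.919967, PV = 93.560648
Price P = sum_t PV_t = 101.714992

Answer: Price = 101.7150


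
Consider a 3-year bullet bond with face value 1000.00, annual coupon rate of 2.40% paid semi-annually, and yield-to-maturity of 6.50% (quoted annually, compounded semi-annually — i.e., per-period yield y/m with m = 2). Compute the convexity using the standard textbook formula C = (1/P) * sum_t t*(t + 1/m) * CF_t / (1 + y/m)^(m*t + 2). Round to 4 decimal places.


Answer: Convexity = 9.4403

Derivation:
Coupon per period c = face * coupon_rate / m = 12.000000
Periods per year m = 2; per-period yield y/m = 0.032500
Number of cashflows N = 6
Cashflows (t years, CF_t, discount factor 1/(1+y/m)^(m*t), PV):
  t = 0.5000: CF_t = 12.000000, DF = 0.968523, PV = 11.622276
  t = 1.0000: CF_t = 12.000000, DF = 0.938037, PV = 11.256442
  t = 1.5000: CF_t = 12.000000, DF = 0.908510, PV = 10.902123
  t = 2.0000: CF_t = 12.000000, DF = 0.879913, PV = 10.558957
  t = 2.5000: CF_t = 12.000000, DF = 0.852216, PV = 10.226592
  t = 3.0000: CF_t = 1012.000000, DF = 0.825391, PV = 835.295517
Price P = sum_t PV_t = 889.861906
Convexity numerator sum_t t*(t + 1/m) * CF_t / (1+y/m)^(m*t + 2):
  t = 0.5000: term = 5.451061
  t = 1.0000: term = 15.838435
  t = 1.5000: term = 30.679777
  t = 2.0000: term = 49.523450
  t = 2.5000: term = 71.946900
  t = 3.0000: term = 8227.148359
Convexity = (1/P) * sum = 8400.587982 / 889.861906 = 9.440328


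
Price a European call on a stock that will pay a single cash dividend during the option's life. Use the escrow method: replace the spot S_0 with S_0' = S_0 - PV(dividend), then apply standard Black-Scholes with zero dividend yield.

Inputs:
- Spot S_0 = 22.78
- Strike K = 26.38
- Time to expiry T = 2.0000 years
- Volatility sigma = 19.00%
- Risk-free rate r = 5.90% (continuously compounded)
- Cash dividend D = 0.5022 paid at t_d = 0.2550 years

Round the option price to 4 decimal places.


Answer: Price = 1.9074

Derivation:
PV(D) = D * exp(-r * t_d) = 0.5022 * 0.98506761 = 0.49470095
S_0' = S_0 - PV(D) = 22.7800 - 0.49470095 = 22.28529905
d1 = (ln(S_0'/K) + (r + sigma^2/2)*T) / (sigma*sqrt(T)) = -0.05425713
d2 = d1 - sigma*sqrt(T) = -0.32295771
exp(-rT) = 0.88869605
N(d1) = 0.47836515; N(d2) = 0.37336364
C = S_0' * N(d1) - K * exp(-rT) * N(d2) = 22.28529905 * 0.47836515 - 26.3800 * 0.88869605 * 0.37336364 = 1.9074


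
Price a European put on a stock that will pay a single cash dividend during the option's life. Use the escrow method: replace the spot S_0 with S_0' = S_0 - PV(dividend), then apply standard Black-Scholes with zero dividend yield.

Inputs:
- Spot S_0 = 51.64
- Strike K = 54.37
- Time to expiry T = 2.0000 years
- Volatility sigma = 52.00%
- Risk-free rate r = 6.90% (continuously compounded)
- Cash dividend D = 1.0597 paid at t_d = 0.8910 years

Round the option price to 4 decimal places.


Answer: Price = 12.4736

Derivation:
PV(D) = D * exp(-r * t_d) = 1.0597 * 0.94037269 = 0.99651294
S_0' = S_0 - PV(D) = 51.6400 - 0.99651294 = 50.64348706
d1 = (ln(S_0'/K) + (r + sigma^2/2)*T) / (sigma*sqrt(T)) = 0.45880094
d2 = d1 - sigma*sqrt(T) = -0.27659012
exp(-rT) = 0.87109869
N(-d1) = 0.32318856; N(-d2) = 0.60895257
P = K * exp(-rT) * N(-d2) - S_0' * N(-d1) = 54.3700 * 0.87109869 * 0.60895257 - 50.64348706 * 0.32318856 = 12.4736


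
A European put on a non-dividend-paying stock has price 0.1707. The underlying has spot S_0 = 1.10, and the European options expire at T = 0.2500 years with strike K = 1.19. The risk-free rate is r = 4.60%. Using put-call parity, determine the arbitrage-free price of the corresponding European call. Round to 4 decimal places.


Put-call parity: C - P = S_0 * exp(-qT) - K * exp(-rT).
S_0 * exp(-qT) = 1.1000 * 1.00000000 = 1.10000000
K * exp(-rT) = 1.1900 * 0.98856587 = 1.17639339
C = P + S*exp(-qT) - K*exp(-rT)
C = 0.1707 + 1.10000000 - 1.17639339 = 0.0943

Answer: Call price = 0.0943


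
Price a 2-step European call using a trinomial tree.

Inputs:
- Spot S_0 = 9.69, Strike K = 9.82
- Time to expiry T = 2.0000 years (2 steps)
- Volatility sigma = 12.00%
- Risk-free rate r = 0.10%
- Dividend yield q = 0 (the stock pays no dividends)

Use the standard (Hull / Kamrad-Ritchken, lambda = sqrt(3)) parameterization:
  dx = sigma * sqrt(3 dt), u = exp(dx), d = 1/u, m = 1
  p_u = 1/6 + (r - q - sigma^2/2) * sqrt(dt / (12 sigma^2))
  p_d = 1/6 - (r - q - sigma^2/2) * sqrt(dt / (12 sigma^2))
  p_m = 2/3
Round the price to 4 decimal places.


Answer: Price = V(0,0) = 0.5376

Derivation:
dt = T/N = 1.000000; dx = sigma*sqrt(3*dt) = 0.207846
u = exp(dx) = 1.231024; d = 1/u = 0.812332
p_u = 0.151752, p_m = 0.666667, p_d = 0.181582
Discount per step: exp(-r*dt) = 0.999000
Stock lattice S(k, j) with j the centered position index:
  k=0: S(0,+0) = 9.6900
  k=1: S(1,-1) = 7.8715; S(1,+0) = 9.6900; S(1,+1) = 11.9286
  k=2: S(2,-2) = 6.3943; S(2,-1) = 7.8715; S(2,+0) = 9.6900; S(2,+1) = 11.9286; S(2,+2) = 14.6844
Terminal payoffs V(N, j) = max(S_T - K, 0):
  V(2,-2) = 0.000000; V(2,-1) = 0.000000; V(2,+0) = 0.000000; V(2,+1) = 2.108620; V(2,+2) = 4.864413
Backward induction: V(k, j) = exp(-r*dt) * [p_u * V(k+1, j+1) + p_m * V(k+1, j) + p_d * V(k+1, j-1)]
  V(1,-1) = exp(-r*dt) * [p_u*0.000000 + p_m*0.000000 + p_d*0.000000] = 0.000000
  V(1,+0) = exp(-r*dt) * [p_u*2.108620 + p_m*0.000000 + p_d*0.000000] = 0.319667
  V(1,+1) = exp(-r*dt) * [p_u*4.864413 + p_m*2.108620 + p_d*0.000000] = 2.141787
  V(0,+0) = exp(-r*dt) * [p_u*2.141787 + p_m*0.319667 + p_d*0.000000] = 0.537593
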